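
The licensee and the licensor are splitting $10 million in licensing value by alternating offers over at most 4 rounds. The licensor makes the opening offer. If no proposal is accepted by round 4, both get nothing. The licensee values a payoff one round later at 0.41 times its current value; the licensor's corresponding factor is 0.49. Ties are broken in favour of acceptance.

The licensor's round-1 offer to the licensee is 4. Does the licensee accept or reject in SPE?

Accept

Work out the licensee's continuation value if the offer is rejected.
Round 4 (the licensee proposes): rejection yields 0 for the licensor; the licensee offers 0 and keeps 10.
Round 3 (the licensor proposes): the licensee can get 10 next round, worth 0.41 × 10 = 4.1 now. The licensor offers 4.1 and keeps 10 − 4.1 = 5.9.
Round 2 (the licensee proposes): the licensor can get 5.9 next round, worth 0.49 × 5.9 = 2.891 now, so the licensee offers 2.891, keeping 7.109.
So by rejecting in round 1, the licensee gets 7.109 next round, worth 0.41 × 7.109 = 2.91469 now.
Offer 4 ≥ 2.91469, so the licensee accepts.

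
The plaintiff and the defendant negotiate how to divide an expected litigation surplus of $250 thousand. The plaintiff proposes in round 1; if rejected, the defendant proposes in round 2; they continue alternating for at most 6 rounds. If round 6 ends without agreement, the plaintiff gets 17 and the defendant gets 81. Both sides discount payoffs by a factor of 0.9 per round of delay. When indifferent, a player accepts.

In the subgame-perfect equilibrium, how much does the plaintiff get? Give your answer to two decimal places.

71.69

Solve by backward induction from round 6.
Round 6 (the defendant proposes): the plaintiff gets 17 if talks fail, so the defendant offers 17 and keeps 233.
Round 5 (the plaintiff proposes): the defendant can get 233 next round, worth 0.9 × 233 = 209.7 now. The plaintiff offers 209.7 and keeps 250 − 209.7 = 40.3.
Round 4 (the defendant proposes): the plaintiff can get 40.3 next round, worth 0.9 × 40.3 = 36.27 now; the defendant offers that and keeps 213.73.
Round 3 (the plaintiff proposes): the defendant can get 213.73 next round, worth 0.9 × 213.73 = 192.357 now. The plaintiff offers 192.357 and keeps 250 − 192.357 = 57.643.
Round 2 (the defendant proposes): the plaintiff can get 57.643 next round, worth 0.9 × 57.643 = 51.8787 now, so the defendant offers 51.8787, keeping 198.1213.
Round 1 (the plaintiff proposes): the defendant can get 198.1213 next round, worth 0.9 × 198.1213 = 178.30917 now, so the plaintiff offers 178.30917, keeping 71.69083.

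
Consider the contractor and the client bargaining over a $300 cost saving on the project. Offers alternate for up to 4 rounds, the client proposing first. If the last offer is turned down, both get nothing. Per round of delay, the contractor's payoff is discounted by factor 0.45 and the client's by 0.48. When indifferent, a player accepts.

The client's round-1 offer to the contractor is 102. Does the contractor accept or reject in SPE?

Work out the contractor's continuation value if the offer is rejected.
Round 4 (the contractor proposes): rejection yields 0 for the client; the contractor offers 0 and keeps 300.
Round 3 (the client proposes): the contractor can get 300 next round, worth 0.45 × 300 = 135 now. The client offers 135 and keeps 300 − 135 = 165.
Round 2 (the contractor proposes): the client can get 165 next round, worth 0.48 × 165 = 79.2 now, so the contractor offers 79.2, keeping 220.8.
So by rejecting in round 1, the contractor gets 220.8 next round, worth 0.45 × 220.8 = 99.36 now.
Offer 102 ≥ 99.36, so the contractor accepts.

Accept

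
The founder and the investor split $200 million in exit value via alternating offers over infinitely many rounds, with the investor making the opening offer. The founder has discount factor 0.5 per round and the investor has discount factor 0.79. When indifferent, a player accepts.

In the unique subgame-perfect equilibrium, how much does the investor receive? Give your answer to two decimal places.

In a stationary SPE each proposer offers the other exactly their discounted continuation value.
If the investor keeps x when proposing and the founder keeps y when proposing, then x = 200 − 0.5y and y = 200 − 0.79x.
Solving: x = 200(1 − 0.5) / (1 − 0.79·0.5) = 100 / 0.605 ≈ 165.2893.
The founder gets 200 − 165.2893 ≈ 34.7107.

165.29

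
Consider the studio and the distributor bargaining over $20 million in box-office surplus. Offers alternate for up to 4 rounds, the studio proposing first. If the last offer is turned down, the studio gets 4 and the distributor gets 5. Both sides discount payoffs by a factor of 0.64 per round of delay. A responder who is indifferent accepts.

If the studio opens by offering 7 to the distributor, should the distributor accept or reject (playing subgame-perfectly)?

Round 4 (the distributor proposes): the studio gets 4 if talks fail, so the distributor offers 4 and keeps 16.
Round 3 (the studio proposes): the distributor can get 16 next round, worth 0.64 × 16 = 10.24 now; the studio offers that and keeps 9.76.
Round 2 (the distributor proposes): the studio can get 9.76 next round, worth 0.64 × 9.76 = 6.2464 now. The distributor offers 6.2464 and keeps 20 − 6.2464 = 13.7536.
So by rejecting in round 1, the distributor gets 13.7536 next round, worth 0.64 × 13.7536 = 8.802304 now.
Offer 7 < 8.802304, so the distributor rejects.

Reject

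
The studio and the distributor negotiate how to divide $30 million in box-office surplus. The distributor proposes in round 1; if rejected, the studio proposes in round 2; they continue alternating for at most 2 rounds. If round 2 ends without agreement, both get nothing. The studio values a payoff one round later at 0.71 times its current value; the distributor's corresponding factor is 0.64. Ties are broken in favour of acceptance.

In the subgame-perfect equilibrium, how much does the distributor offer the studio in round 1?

Round 2 (the studio proposes): rejection yields 0 for the distributor; the studio offers 0 and keeps 30.
Round 1 (the distributor proposes): the studio can get 30 next round, worth 0.71 × 30 = 21.3 now; the distributor offers that and keeps 8.7.

21.3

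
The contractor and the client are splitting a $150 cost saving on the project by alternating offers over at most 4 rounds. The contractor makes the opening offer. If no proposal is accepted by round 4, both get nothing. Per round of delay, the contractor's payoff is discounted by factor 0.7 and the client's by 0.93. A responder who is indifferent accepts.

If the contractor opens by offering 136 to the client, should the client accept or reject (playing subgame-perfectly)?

Accept

Round 4 (the client proposes): rejection yields 0 for the contractor; the client offers 0 and keeps 150.
Round 3 (the contractor proposes): the client can get 150 next round, worth 0.93 × 150 = 139.5 now; the contractor offers that and keeps 10.5.
Round 2 (the client proposes): the contractor can get 10.5 next round, worth 0.7 × 10.5 = 7.35 now, so the client offers 7.35, keeping 142.65.
So by rejecting in round 1, the client gets 142.65 next round, worth 0.93 × 142.65 = 132.6645 now.
Offer 136 ≥ 132.6645, so the client accepts.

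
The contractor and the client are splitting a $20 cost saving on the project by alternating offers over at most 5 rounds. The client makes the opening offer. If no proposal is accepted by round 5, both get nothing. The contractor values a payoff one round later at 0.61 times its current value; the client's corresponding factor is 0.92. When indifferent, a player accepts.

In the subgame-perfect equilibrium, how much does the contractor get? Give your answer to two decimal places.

Round 5 (the client proposes): rejection yields 0 for the contractor; the client offers 0 and keeps 20.
Round 4 (the contractor proposes): the client can get 20 next round, worth 0.92 × 20 = 18.4 now; the contractor offers that and keeps 1.6.
Round 3 (the client proposes): the contractor can get 1.6 next round, worth 0.61 × 1.6 = 0.976 now. The client offers 0.976 and keeps 20 − 0.976 = 19.024.
Round 2 (the contractor proposes): the client can get 19.024 next round, worth 0.92 × 19.024 = 17.50208 now, so the contractor offers 17.50208, keeping 2.49792.
Round 1 (the client proposes): the contractor can get 2.49792 next round, worth 0.61 × 2.49792 = 1.5237312 now, so the client offers 1.5237312, keeping 18.4762688.

1.52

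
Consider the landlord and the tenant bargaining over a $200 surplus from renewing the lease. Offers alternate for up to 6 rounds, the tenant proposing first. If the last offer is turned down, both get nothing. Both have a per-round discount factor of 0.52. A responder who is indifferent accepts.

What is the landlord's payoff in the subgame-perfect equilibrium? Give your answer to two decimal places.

Round 6 (the landlord proposes): the tenant will accept anything ≥ 0, so the landlord offers 0 and keeps 200.
Round 5 (the tenant proposes): the landlord can get 200 next round, worth 0.52 × 200 = 104 now. The tenant offers 104 and keeps 200 − 104 = 96.
Round 4 (the landlord proposes): the tenant can get 96 next round, worth 0.52 × 96 = 49.92 now, so the landlord offers 49.92, keeping 150.08.
Round 3 (the tenant proposes): the landlord can get 150.08 next round, worth 0.52 × 150.08 = 78.0416 now. The tenant offers 78.0416 and keeps 200 − 78.0416 = 121.9584.
Round 2 (the landlord proposes): the tenant can get 121.9584 next round, worth 0.52 × 121.9584 = 63.418368 now. The landlord offers 63.418368 and keeps 200 − 63.418368 = 136.581632.
Round 1 (the tenant proposes): the landlord can get 136.581632 next round, worth 0.52 × 136.581632 = 71.02244864 now; the tenant offers that and keeps 128.97755136.

71.02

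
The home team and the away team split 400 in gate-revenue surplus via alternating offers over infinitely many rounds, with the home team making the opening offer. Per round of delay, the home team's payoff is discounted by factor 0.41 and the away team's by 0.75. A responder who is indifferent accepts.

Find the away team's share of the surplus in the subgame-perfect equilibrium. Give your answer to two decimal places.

255.60

When the home team proposes, the away team accepts any offer worth at least 0.75 times what the away team would get by proposing next round; and vice versa.
This gives x = 400 − 0.75y and y = 400 − 0.41x, where x and y are each side's share when it proposes.
Hence (1 − 0.75·0.41)x = 400(1 − 0.75), i.e. 0.6925·x = 100.
x ≈ 144.4043; the away team's share is 400 − x ≈ 255.5957.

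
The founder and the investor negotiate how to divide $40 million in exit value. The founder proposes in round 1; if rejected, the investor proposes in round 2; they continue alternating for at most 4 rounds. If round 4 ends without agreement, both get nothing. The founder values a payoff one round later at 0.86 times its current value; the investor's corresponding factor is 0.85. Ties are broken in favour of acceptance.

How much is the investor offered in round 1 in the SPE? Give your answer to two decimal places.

By backward induction:
Round 4 (the investor proposes): rejection yields 0 for the founder; the investor offers 0 and keeps 40.
Round 3 (the founder proposes): the investor can get 40 next round, worth 0.85 × 40 = 34 now, so the founder offers 34, keeping 6.
Round 2 (the investor proposes): the founder can get 6 next round, worth 0.86 × 6 = 5.16 now. The investor offers 5.16 and keeps 40 − 5.16 = 34.84.
Round 1 (the founder proposes): the investor can get 34.84 next round, worth 0.85 × 34.84 = 29.614 now, so the founder offers 29.614, keeping 10.386.

29.61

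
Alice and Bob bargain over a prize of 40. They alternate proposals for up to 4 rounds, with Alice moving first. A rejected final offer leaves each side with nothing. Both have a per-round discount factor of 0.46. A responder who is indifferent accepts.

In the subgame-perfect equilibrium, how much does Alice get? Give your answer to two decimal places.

26.17

Round 4 (Bob proposes): Alice will accept anything ≥ 0, so Bob offers 0 and keeps 40.
Round 3 (Alice proposes): Bob can get 40 next round, worth 0.46 × 40 = 18.4 now; Alice offers that and keeps 21.6.
Round 2 (Bob proposes): Alice can get 21.6 next round, worth 0.46 × 21.6 = 9.936 now. Bob offers 9.936 and keeps 40 − 9.936 = 30.064.
Round 1 (Alice proposes): Bob can get 30.064 next round, worth 0.46 × 30.064 = 13.82944 now; Alice offers that and keeps 26.17056.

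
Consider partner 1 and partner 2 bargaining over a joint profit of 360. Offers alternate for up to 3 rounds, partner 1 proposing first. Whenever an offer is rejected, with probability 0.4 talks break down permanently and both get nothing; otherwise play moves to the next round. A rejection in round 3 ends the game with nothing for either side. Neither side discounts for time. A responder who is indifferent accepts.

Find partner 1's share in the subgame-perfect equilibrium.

273.6

Round 3 (partner 1 proposes): rejection yields 0 for partner 2; partner 1 offers 0 and keeps 360.
Round 2 (partner 2 proposes): rejecting gives partner 1 an expected 0.6 × 360 = 216. Partner 2 offers 216 and keeps 360 − 216 = 144.
Round 1 (partner 1 proposes): rejecting gives partner 2 an expected 0.6 × 144 = 86.4; partner 1 offers that and keeps 273.6.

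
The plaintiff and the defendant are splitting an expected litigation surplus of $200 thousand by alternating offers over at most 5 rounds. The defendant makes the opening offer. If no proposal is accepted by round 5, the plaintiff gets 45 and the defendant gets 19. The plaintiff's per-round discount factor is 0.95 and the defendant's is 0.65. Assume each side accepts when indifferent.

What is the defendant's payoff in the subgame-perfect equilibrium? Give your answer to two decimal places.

Round 5 (the defendant proposes): the plaintiff gets 45 if talks fail, so the defendant offers 45 and keeps 155.
Round 4 (the plaintiff proposes): the defendant can get 155 next round, worth 0.65 × 155 = 100.75 now, so the plaintiff offers 100.75, keeping 99.25.
Round 3 (the defendant proposes): the plaintiff can get 99.25 next round, worth 0.95 × 99.25 = 94.2875 now, so the defendant offers 94.2875, keeping 105.7125.
Round 2 (the plaintiff proposes): the defendant can get 105.7125 next round, worth 0.65 × 105.7125 = 68.713125 now, so the plaintiff offers 68.713125, keeping 131.286875.
Round 1 (the defendant proposes): the plaintiff can get 131.286875 next round, worth 0.95 × 131.286875 = 124.72253125 now, so the defendant offers 124.72253125, keeping 75.27746875.

75.28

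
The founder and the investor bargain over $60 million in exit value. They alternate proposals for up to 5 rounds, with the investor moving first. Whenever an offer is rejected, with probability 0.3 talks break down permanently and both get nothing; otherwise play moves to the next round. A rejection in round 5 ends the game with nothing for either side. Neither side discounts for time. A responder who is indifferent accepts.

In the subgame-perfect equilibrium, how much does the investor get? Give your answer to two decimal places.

41.23

By backward induction:
Round 5 (the investor proposes): the founder will accept anything ≥ 0, so the investor offers 0 and keeps 60.
Round 4 (the founder proposes): rejecting gives the investor an expected 0.7 × 60 = 42. The founder offers 42 and keeps 60 − 42 = 18.
Round 3 (the investor proposes): rejecting gives the founder an expected 0.7 × 18 = 12.6, so the investor offers 12.6, keeping 47.4.
Round 2 (the founder proposes): rejecting gives the investor an expected 0.7 × 47.4 = 33.18; the founder offers that and keeps 26.82.
Round 1 (the investor proposes): rejecting gives the founder an expected 0.7 × 26.82 = 18.774; the investor offers that and keeps 41.226.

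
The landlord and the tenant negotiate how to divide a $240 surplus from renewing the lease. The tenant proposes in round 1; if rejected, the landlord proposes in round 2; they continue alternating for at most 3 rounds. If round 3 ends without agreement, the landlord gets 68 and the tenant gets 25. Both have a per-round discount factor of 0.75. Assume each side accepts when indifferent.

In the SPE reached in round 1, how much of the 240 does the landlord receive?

Solve by backward induction from round 3.
Round 3 (the tenant proposes): the landlord gets 68 if talks fail, so the tenant offers 68 and keeps 172.
Round 2 (the landlord proposes): the tenant can get 172 next round, worth 0.75 × 172 = 129 now. The landlord offers 129 and keeps 240 − 129 = 111.
Round 1 (the tenant proposes): the landlord can get 111 next round, worth 0.75 × 111 = 83.25 now, so the tenant offers 83.25, keeping 156.75.

83.25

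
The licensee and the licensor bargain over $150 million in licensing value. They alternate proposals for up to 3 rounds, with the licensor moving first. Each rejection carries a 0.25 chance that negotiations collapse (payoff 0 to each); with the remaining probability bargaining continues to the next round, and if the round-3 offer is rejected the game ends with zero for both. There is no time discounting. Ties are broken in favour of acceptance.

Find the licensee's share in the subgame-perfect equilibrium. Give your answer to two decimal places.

28.13

Round 3 (the licensor proposes): the licensee will accept anything ≥ 0, so the licensor offers 0 and keeps 150.
Round 2 (the licensee proposes): rejecting gives the licensor an expected 0.75 × 150 = 112.5. The licensee offers 112.5 and keeps 150 − 112.5 = 37.5.
Round 1 (the licensor proposes): rejecting gives the licensee an expected 0.75 × 37.5 = 28.125. The licensor offers 28.125 and keeps 150 − 28.125 = 121.875.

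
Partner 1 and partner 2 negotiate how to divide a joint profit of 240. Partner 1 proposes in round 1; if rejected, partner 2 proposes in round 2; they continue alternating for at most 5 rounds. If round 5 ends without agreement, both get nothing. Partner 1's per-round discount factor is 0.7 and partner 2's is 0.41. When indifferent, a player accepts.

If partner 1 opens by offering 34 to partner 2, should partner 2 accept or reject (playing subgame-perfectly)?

Reject

Round 5 (partner 1 proposes): partner 2 will accept anything ≥ 0, so partner 1 offers 0 and keeps 240.
Round 4 (partner 2 proposes): partner 1 can get 240 next round, worth 0.7 × 240 = 168 now. Partner 2 offers 168 and keeps 240 − 168 = 72.
Round 3 (partner 1 proposes): partner 2 can get 72 next round, worth 0.41 × 72 = 29.52 now. Partner 1 offers 29.52 and keeps 240 − 29.52 = 210.48.
Round 2 (partner 2 proposes): partner 1 can get 210.48 next round, worth 0.7 × 210.48 = 147.336 now, so partner 2 offers 147.336, keeping 92.664.
So by rejecting in round 1, partner 2 gets 92.664 next round, worth 0.41 × 92.664 = 37.99224 now.
Offer 34 < 37.99224, so partner 2 rejects.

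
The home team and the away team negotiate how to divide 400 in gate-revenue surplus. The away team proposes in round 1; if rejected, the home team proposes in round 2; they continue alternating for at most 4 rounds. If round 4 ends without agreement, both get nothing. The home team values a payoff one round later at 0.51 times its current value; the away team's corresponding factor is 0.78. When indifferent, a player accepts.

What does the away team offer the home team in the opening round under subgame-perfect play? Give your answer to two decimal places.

126.03

Round 4 (the home team proposes): rejection yields 0 for the away team; the home team offers 0 and keeps 400.
Round 3 (the away team proposes): the home team can get 400 next round, worth 0.51 × 400 = 204 now, so the away team offers 204, keeping 196.
Round 2 (the home team proposes): the away team can get 196 next round, worth 0.78 × 196 = 152.88 now. The home team offers 152.88 and keeps 400 − 152.88 = 247.12.
Round 1 (the away team proposes): the home team can get 247.12 next round, worth 0.51 × 247.12 = 126.0312 now, so the away team offers 126.0312, keeping 273.9688.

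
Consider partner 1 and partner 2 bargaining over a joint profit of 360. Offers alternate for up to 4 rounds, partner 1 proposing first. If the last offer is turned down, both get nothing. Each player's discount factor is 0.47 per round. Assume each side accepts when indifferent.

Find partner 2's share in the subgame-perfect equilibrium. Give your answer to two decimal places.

127.05

Round 4 (partner 2 proposes): rejection yields 0 for partner 1; partner 2 offers 0 and keeps 360.
Round 3 (partner 1 proposes): partner 2 can get 360 next round, worth 0.47 × 360 = 169.2 now, so partner 1 offers 169.2, keeping 190.8.
Round 2 (partner 2 proposes): partner 1 can get 190.8 next round, worth 0.47 × 190.8 = 89.676 now; partner 2 offers that and keeps 270.324.
Round 1 (partner 1 proposes): partner 2 can get 270.324 next round, worth 0.47 × 270.324 = 127.05228 now; partner 1 offers that and keeps 232.94772.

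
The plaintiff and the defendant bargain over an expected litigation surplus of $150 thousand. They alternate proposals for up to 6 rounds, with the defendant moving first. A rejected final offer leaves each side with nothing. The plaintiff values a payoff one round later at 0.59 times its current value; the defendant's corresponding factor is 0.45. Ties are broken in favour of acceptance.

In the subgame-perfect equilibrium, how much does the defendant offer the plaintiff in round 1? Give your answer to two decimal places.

67.84

Round 6 (the plaintiff proposes): rejection yields 0 for the defendant; the plaintiff offers 0 and keeps 150.
Round 5 (the defendant proposes): the plaintiff can get 150 next round, worth 0.59 × 150 = 88.5 now; the defendant offers that and keeps 61.5.
Round 4 (the plaintiff proposes): the defendant can get 61.5 next round, worth 0.45 × 61.5 = 27.675 now; the plaintiff offers that and keeps 122.325.
Round 3 (the defendant proposes): the plaintiff can get 122.325 next round, worth 0.59 × 122.325 = 72.17175 now. The defendant offers 72.17175 and keeps 150 − 72.17175 = 77.82825.
Round 2 (the plaintiff proposes): the defendant can get 77.82825 next round, worth 0.45 × 77.82825 = 35.0227125 now, so the plaintiff offers 35.0227125, keeping 114.9772875.
Round 1 (the defendant proposes): the plaintiff can get 114.9772875 next round, worth 0.59 × 114.9772875 = 67.836599625 now. The defendant offers 67.836599625 and keeps 150 − 67.836599625 = 82.163400375.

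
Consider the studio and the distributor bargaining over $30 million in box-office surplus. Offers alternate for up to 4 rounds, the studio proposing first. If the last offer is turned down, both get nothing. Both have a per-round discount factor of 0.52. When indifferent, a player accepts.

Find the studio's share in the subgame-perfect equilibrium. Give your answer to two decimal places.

Round 4 (the distributor proposes): rejection yields 0 for the studio; the distributor offers 0 and keeps 30.
Round 3 (the studio proposes): the distributor can get 30 next round, worth 0.52 × 30 = 15.6 now, so the studio offers 15.6, keeping 14.4.
Round 2 (the distributor proposes): the studio can get 14.4 next round, worth 0.52 × 14.4 = 7.488 now, so the distributor offers 7.488, keeping 22.512.
Round 1 (the studio proposes): the distributor can get 22.512 next round, worth 0.52 × 22.512 = 11.70624 now, so the studio offers 11.70624, keeping 18.29376.

18.29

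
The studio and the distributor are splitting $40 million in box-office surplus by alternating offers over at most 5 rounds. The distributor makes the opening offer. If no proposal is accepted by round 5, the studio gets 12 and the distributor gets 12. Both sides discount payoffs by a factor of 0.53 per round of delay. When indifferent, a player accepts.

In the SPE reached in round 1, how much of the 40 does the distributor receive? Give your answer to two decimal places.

Solve by backward induction from round 5.
Round 5 (the distributor proposes): the studio gets 12 if talks fail, so the distributor offers 12 and keeps 28.
Round 4 (the studio proposes): the distributor can get 28 next round, worth 0.53 × 28 = 14.84 now. The studio offers 14.84 and keeps 40 − 14.84 = 25.16.
Round 3 (the distributor proposes): the studio can get 25.16 next round, worth 0.53 × 25.16 = 13.3348 now, so the distributor offers 13.3348, keeping 26.6652.
Round 2 (the studio proposes): the distributor can get 26.6652 next round, worth 0.53 × 26.6652 = 14.132556 now. The studio offers 14.132556 and keeps 40 − 14.132556 = 25.867444.
Round 1 (the distributor proposes): the studio can get 25.867444 next round, worth 0.53 × 25.867444 = 13.70974532 now, so the distributor offers 13.70974532, keeping 26.29025468.

26.29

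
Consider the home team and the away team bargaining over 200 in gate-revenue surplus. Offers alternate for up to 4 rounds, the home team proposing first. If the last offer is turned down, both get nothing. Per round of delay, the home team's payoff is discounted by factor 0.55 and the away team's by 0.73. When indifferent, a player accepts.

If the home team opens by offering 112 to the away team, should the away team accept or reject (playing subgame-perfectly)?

Work out the away team's continuation value if the offer is rejected.
Round 4 (the away team proposes): rejection yields 0 for the home team; the away team offers 0 and keeps 200.
Round 3 (the home team proposes): the away team can get 200 next round, worth 0.73 × 200 = 146 now, so the home team offers 146, keeping 54.
Round 2 (the away team proposes): the home team can get 54 next round, worth 0.55 × 54 = 29.7 now; the away team offers that and keeps 170.3.
So by rejecting in round 1, the away team gets 170.3 next round, worth 0.73 × 170.3 = 124.319 now.
Offer 112 < 124.319, so the away team rejects.

Reject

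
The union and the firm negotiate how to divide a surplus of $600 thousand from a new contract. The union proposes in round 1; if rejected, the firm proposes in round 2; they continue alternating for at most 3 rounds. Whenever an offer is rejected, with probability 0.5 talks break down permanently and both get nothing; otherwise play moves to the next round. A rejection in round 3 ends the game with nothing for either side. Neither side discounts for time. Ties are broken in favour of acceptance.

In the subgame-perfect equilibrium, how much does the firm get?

150

By backward induction:
Round 3 (the union proposes): rejection yields 0 for the firm; the union offers 0 and keeps 600.
Round 2 (the firm proposes): rejecting gives the union an expected 0.5 × 600 = 300. The firm offers 300 and keeps 600 − 300 = 300.
Round 1 (the union proposes): rejecting gives the firm an expected 0.5 × 300 = 150. The union offers 150 and keeps 600 − 150 = 450.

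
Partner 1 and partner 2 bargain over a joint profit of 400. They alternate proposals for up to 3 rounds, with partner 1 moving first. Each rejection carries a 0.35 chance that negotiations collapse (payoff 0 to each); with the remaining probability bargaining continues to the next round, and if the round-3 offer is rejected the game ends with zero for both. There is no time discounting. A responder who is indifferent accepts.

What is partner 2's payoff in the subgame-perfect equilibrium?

Round 3 (partner 1 proposes): partner 2 will accept anything ≥ 0, so partner 1 offers 0 and keeps 400.
Round 2 (partner 2 proposes): rejecting gives partner 1 an expected 0.65 × 400 = 260, so partner 2 offers 260, keeping 140.
Round 1 (partner 1 proposes): rejecting gives partner 2 an expected 0.65 × 140 = 91. Partner 1 offers 91 and keeps 400 − 91 = 309.

91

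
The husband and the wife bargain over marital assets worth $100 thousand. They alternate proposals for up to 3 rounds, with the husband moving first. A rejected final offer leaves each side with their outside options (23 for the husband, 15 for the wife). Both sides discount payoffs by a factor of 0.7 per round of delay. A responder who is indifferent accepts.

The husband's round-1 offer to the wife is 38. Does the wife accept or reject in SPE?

Accept

Round 3 (the husband proposes): the wife gets 15 if talks fail, so the husband offers 15 and keeps 85.
Round 2 (the wife proposes): the husband can get 85 next round, worth 0.7 × 85 = 59.5 now; the wife offers that and keeps 40.5.
So by rejecting in round 1, the wife gets 40.5 next round, worth 0.7 × 40.5 = 28.35 now.
Offer 38 ≥ 28.35, so the wife accepts.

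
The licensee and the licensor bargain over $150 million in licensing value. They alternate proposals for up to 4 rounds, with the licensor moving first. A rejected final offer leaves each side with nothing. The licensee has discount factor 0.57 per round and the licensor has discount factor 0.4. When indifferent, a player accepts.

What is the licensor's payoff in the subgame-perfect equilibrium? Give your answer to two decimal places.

79.21

Work backward from the last round.
Round 4 (the licensee proposes): rejection yields 0 for the licensor; the licensee offers 0 and keeps 150.
Round 3 (the licensor proposes): the licensee can get 150 next round, worth 0.57 × 150 = 85.5 now, so the licensor offers 85.5, keeping 64.5.
Round 2 (the licensee proposes): the licensor can get 64.5 next round, worth 0.4 × 64.5 = 25.8 now, so the licensee offers 25.8, keeping 124.2.
Round 1 (the licensor proposes): the licensee can get 124.2 next round, worth 0.57 × 124.2 = 70.794 now, so the licensor offers 70.794, keeping 79.206.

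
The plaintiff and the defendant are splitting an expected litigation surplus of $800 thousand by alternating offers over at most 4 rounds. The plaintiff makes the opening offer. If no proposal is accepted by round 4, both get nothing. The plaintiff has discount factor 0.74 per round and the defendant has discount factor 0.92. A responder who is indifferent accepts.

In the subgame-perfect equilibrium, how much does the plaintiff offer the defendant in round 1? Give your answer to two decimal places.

Work backward from the last round.
Round 4 (the defendant proposes): rejection yields 0 for the plaintiff; the defendant offers 0 and keeps 800.
Round 3 (the plaintiff proposes): the defendant can get 800 next round, worth 0.92 × 800 = 736 now, so the plaintiff offers 736, keeping 64.
Round 2 (the defendant proposes): the plaintiff can get 64 next round, worth 0.74 × 64 = 47.36 now; the defendant offers that and keeps 752.64.
Round 1 (the plaintiff proposes): the defendant can get 752.64 next round, worth 0.92 × 752.64 = 692.4288 now; the plaintiff offers that and keeps 107.5712.

692.43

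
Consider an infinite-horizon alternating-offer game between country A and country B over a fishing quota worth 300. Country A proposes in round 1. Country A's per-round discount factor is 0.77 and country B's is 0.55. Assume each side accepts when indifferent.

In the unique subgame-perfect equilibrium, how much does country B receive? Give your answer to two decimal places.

65.83

When country A proposes, country B accepts any offer worth at least 0.55 times what country B would get by proposing next round; and vice versa.
This gives x = 300 − 0.55y and y = 300 − 0.77x, where x and y are each side's share when it proposes.
Hence (1 − 0.55·0.77)x = 300(1 − 0.55), i.e. 0.5765·x = 135.
x ≈ 234.1717; country B's share is 300 − x ≈ 65.8283.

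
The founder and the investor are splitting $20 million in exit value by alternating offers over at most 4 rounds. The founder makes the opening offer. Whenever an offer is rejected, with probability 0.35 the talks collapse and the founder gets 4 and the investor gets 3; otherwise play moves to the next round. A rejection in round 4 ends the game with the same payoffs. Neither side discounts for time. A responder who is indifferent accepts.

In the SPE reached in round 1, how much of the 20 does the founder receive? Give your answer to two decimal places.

By backward induction:
Round 4 (the investor proposes): the founder gets 4 if talks fail, so the investor offers 4 and keeps 16.
Round 3 (the founder proposes): rejecting gives the investor an expected 0.65 × 16 + 0.35 × 3 = 11.45; the founder offers that and keeps 8.55.
Round 2 (the investor proposes): rejecting gives the founder an expected 0.65 × 8.55 + 0.35 × 4 = 6.9575. The investor offers 6.9575 and keeps 20 − 6.9575 = 13.0425.
Round 1 (the founder proposes): rejecting gives the investor an expected 0.65 × 13.0425 + 0.35 × 3 = 9.527625, so the founder offers 9.527625, keeping 10.472375.

10.47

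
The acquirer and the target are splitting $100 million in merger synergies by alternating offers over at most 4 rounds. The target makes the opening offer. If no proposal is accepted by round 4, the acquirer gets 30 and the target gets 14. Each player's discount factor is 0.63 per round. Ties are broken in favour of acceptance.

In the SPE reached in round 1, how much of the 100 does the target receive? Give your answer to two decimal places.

Round 4 (the acquirer proposes): the target gets 14 if talks fail, so the acquirer offers 14 and keeps 86.
Round 3 (the target proposes): the acquirer can get 86 next round, worth 0.63 × 86 = 54.18 now, so the target offers 54.18, keeping 45.82.
Round 2 (the acquirer proposes): the target can get 45.82 next round, worth 0.63 × 45.82 = 28.8666 now; the acquirer offers that and keeps 71.1334.
Round 1 (the target proposes): the acquirer can get 71.1334 next round, worth 0.63 × 71.1334 = 44.814042 now. The target offers 44.814042 and keeps 100 − 44.814042 = 55.185958.

55.19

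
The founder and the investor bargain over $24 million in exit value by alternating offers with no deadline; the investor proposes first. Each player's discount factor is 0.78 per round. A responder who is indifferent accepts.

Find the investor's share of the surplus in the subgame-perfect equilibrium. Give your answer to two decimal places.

When the investor proposes, the founder accepts any offer worth at least 0.78 times what the founder would get by proposing next round; and vice versa.
This gives x = 24 − 0.78y and y = 24 − 0.78x, where x and y are each side's share when it proposes.
Hence (1 − 0.78·0.78)x = 24(1 − 0.78), i.e. 0.3916·x = 5.28.
x ≈ 13.4831; the founder's share is 24 − x ≈ 10.5169.

13.48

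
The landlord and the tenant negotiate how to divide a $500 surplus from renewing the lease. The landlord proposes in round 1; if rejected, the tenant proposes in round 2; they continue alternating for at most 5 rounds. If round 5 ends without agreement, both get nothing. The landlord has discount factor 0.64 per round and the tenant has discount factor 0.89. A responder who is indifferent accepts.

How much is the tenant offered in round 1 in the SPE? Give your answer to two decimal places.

251.45

Round 5 (the landlord proposes): rejection yields 0 for the tenant; the landlord offers 0 and keeps 500.
Round 4 (the tenant proposes): the landlord can get 500 next round, worth 0.64 × 500 = 320 now; the tenant offers that and keeps 180.
Round 3 (the landlord proposes): the tenant can get 180 next round, worth 0.89 × 180 = 160.2 now. The landlord offers 160.2 and keeps 500 − 160.2 = 339.8.
Round 2 (the tenant proposes): the landlord can get 339.8 next round, worth 0.64 × 339.8 = 217.472 now, so the tenant offers 217.472, keeping 282.528.
Round 1 (the landlord proposes): the tenant can get 282.528 next round, worth 0.89 × 282.528 = 251.44992 now. The landlord offers 251.44992 and keeps 500 − 251.44992 = 248.55008.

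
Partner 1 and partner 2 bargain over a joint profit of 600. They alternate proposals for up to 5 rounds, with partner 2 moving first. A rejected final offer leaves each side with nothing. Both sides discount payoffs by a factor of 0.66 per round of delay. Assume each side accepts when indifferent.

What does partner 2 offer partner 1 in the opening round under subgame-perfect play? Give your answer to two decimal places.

Round 5 (partner 2 proposes): partner 1 will accept anything ≥ 0, so partner 2 offers 0 and keeps 600.
Round 4 (partner 1 proposes): partner 2 can get 600 next round, worth 0.66 × 600 = 396 now; partner 1 offers that and keeps 204.
Round 3 (partner 2 proposes): partner 1 can get 204 next round, worth 0.66 × 204 = 134.64 now. Partner 2 offers 134.64 and keeps 600 − 134.64 = 465.36.
Round 2 (partner 1 proposes): partner 2 can get 465.36 next round, worth 0.66 × 465.36 = 307.1376 now. Partner 1 offers 307.1376 and keeps 600 − 307.1376 = 292.8624.
Round 1 (partner 2 proposes): partner 1 can get 292.8624 next round, worth 0.66 × 292.8624 = 193.289184 now; partner 2 offers that and keeps 406.710816.

193.29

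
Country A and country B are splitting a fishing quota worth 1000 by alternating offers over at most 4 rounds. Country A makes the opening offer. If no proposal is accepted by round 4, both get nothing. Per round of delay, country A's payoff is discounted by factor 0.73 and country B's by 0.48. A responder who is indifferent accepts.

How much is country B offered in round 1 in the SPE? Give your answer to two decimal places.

By backward induction:
Round 4 (country B proposes): rejection yields 0 for country A; country B offers 0 and keeps 1000.
Round 3 (country A proposes): country B can get 1000 next round, worth 0.48 × 1000 = 480 now, so country A offers 480, keeping 520.
Round 2 (country B proposes): country A can get 520 next round, worth 0.73 × 520 = 379.6 now; country B offers that and keeps 620.4.
Round 1 (country A proposes): country B can get 620.4 next round, worth 0.48 × 620.4 = 297.792 now, so country A offers 297.792, keeping 702.208.

297.79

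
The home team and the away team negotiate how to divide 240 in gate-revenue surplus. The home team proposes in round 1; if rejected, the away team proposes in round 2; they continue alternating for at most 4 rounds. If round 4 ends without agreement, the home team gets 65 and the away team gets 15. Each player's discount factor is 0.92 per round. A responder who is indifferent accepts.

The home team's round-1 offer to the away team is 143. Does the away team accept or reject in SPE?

Reject

Work out the away team's continuation value if the offer is rejected.
Round 4 (the away team proposes): the home team gets 65 if talks fail, so the away team offers 65 and keeps 175.
Round 3 (the home team proposes): the away team can get 175 next round, worth 0.92 × 175 = 161 now. The home team offers 161 and keeps 240 − 161 = 79.
Round 2 (the away team proposes): the home team can get 79 next round, worth 0.92 × 79 = 72.68 now, so the away team offers 72.68, keeping 167.32.
So by rejecting in round 1, the away team gets 167.32 next round, worth 0.92 × 167.32 = 153.9344 now.
Offer 143 < 153.9344, so the away team rejects.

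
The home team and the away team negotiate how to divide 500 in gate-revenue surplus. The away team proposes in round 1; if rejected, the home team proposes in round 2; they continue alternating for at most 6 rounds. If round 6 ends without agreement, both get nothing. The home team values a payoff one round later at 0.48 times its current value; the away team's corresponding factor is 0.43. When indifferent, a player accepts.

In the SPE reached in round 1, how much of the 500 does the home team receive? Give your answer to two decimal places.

175.26

Round 6 (the home team proposes): rejection yields 0 for the away team; the home team offers 0 and keeps 500.
Round 5 (the away team proposes): the home team can get 500 next round, worth 0.48 × 500 = 240 now; the away team offers that and keeps 260.
Round 4 (the home team proposes): the away team can get 260 next round, worth 0.43 × 260 = 111.8 now. The home team offers 111.8 and keeps 500 − 111.8 = 388.2.
Round 3 (the away team proposes): the home team can get 388.2 next round, worth 0.48 × 388.2 = 186.336 now. The away team offers 186.336 and keeps 500 − 186.336 = 313.664.
Round 2 (the home team proposes): the away team can get 313.664 next round, worth 0.43 × 313.664 = 134.87552 now, so the home team offers 134.87552, keeping 365.12448.
Round 1 (the away team proposes): the home team can get 365.12448 next round, worth 0.48 × 365.12448 = 175.2597504 now, so the away team offers 175.2597504, keeping 324.7402496.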